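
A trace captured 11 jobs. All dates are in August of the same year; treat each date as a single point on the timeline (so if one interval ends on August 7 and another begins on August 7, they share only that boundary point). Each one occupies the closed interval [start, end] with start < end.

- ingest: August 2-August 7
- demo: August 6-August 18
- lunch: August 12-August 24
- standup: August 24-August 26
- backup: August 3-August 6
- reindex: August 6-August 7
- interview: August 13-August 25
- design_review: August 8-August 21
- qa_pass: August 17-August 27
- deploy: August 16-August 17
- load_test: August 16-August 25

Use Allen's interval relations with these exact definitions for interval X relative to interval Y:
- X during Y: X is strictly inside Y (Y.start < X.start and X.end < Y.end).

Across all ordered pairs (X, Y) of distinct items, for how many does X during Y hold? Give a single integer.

Checking all 110 ordered pairs for relation 'during'; matching pairs in alphabetical order:
(backup, ingest): backup during ingest ✓
(deploy, demo): deploy during demo ✓
(deploy, design_review): deploy during design_review ✓
(deploy, interview): deploy during interview ✓
(deploy, lunch): deploy during lunch ✓
(standup, qa_pass): standup during qa_pass ✓
Count: 6.

6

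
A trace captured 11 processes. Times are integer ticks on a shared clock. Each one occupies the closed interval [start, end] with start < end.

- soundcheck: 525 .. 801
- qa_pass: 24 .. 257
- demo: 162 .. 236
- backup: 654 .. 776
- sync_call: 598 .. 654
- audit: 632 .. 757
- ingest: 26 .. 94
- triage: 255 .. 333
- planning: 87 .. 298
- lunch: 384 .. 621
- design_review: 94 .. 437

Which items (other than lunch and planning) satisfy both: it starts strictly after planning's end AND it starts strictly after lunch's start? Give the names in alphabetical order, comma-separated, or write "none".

Conditions: its start is strictly after planning's end (X.start > 298) AND its start is strictly after lunch's start (X.start > 384).
audit: start 632 > 298? ✓; start 632 > 384? ✓ → yes.
backup: start 654 > 298? ✓; start 654 > 384? ✓ → yes.
demo: start 162 > 298? ✗; start 162 > 384? ✗ → no.
design_review: start 94 > 298? ✗; start 94 > 384? ✗ → no.
ingest: start 26 > 298? ✗; start 26 > 384? ✗ → no.
qa_pass: start 24 > 298? ✗; start 24 > 384? ✗ → no.
soundcheck: start 525 > 298? ✓; start 525 > 384? ✓ → yes.
sync_call: start 598 > 298? ✓; start 598 > 384? ✓ → yes.
triage: start 255 > 298? ✗; start 255 > 384? ✗ → no.
Result: audit, backup, soundcheck, sync_call.

audit, backup, soundcheck, sync_call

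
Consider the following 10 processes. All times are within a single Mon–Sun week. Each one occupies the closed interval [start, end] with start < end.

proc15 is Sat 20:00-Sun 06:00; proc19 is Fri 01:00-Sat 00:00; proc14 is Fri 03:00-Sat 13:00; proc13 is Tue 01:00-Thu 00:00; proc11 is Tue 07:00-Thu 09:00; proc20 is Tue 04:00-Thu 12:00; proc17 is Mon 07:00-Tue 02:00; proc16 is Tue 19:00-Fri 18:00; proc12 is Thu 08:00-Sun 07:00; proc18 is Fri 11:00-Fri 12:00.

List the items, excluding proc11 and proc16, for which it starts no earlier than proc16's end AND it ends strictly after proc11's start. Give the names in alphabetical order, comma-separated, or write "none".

proc15

Conditions: its start is no earlier than proc16's end (X.start >= Fri 18:00) AND its end is strictly after proc11's start (X.end > Tue 07:00).
proc12: start Thu 08:00 >= Fri 18:00? ✗; end Sun 07:00 > Tue 07:00? ✓ → no.
proc13: start Tue 01:00 >= Fri 18:00? ✗; end Thu 00:00 > Tue 07:00? ✓ → no.
proc14: start Fri 03:00 >= Fri 18:00? ✗; end Sat 13:00 > Tue 07:00? ✓ → no.
proc15: start Sat 20:00 >= Fri 18:00? ✓; end Sun 06:00 > Tue 07:00? ✓ → yes.
proc17: start Mon 07:00 >= Fri 18:00? ✗; end Tue 02:00 > Tue 07:00? ✗ → no.
proc18: start Fri 11:00 >= Fri 18:00? ✗; end Fri 12:00 > Tue 07:00? ✓ → no.
proc19: start Fri 01:00 >= Fri 18:00? ✗; end Sat 00:00 > Tue 07:00? ✓ → no.
proc20: start Tue 04:00 >= Fri 18:00? ✗; end Thu 12:00 > Tue 07:00? ✓ → no.
Result: proc15.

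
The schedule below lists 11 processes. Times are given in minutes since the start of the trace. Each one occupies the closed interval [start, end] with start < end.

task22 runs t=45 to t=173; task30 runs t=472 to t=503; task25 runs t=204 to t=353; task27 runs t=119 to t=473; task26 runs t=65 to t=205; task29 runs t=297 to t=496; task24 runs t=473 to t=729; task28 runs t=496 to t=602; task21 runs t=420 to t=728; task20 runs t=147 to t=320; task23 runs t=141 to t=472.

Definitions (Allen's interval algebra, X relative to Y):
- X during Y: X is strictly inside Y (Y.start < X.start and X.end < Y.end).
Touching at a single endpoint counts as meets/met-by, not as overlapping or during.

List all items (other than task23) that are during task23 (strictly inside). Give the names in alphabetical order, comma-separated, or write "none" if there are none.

task20, task25

Target task23 = [t=141, t=472].
task20 [t=147, t=320] → during → yes.
task21 [t=420, t=728] → overlapped-by → no.
task22 [t=45, t=173] → overlaps → no.
task24 [t=473, t=729] → after → no.
task25 [t=204, t=353] → during → yes.
task26 [t=65, t=205] → overlaps → no.
task27 [t=119, t=473] → contains → no.
task28 [t=496, t=602] → after → no.
task29 [t=297, t=496] → overlapped-by → no.
task30 [t=472, t=503] → met-by → no.
Result: task20, task25.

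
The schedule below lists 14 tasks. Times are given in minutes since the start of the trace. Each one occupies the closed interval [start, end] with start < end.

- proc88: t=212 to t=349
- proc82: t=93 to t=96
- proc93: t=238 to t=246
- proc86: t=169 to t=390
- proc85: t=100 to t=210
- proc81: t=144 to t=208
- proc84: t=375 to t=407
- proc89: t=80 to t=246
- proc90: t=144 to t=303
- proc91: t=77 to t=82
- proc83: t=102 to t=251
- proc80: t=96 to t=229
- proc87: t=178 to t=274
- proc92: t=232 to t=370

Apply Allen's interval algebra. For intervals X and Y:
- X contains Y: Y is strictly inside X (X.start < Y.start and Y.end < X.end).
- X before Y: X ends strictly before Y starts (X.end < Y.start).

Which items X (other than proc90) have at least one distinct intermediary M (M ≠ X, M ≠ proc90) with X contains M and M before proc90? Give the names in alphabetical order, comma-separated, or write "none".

Target proc90 = [t=144, t=303].
Intermediaries M with M before proc90: proc82, proc91.
Via proc82 — items with X contains proc82: proc89.
Via proc91 — items with X contains proc91: none.
Union: proc89.

proc89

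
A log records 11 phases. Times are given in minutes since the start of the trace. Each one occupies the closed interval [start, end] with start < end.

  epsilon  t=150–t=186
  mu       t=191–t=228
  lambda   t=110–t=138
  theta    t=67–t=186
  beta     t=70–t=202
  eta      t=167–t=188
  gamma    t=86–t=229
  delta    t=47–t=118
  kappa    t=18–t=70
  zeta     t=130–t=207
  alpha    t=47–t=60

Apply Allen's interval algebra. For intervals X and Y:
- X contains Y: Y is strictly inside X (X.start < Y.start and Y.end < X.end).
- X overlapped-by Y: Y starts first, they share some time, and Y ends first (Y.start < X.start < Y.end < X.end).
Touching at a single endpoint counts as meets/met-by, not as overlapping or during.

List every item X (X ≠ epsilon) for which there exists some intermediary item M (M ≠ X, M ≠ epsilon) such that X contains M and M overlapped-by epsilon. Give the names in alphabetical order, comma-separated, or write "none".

beta, gamma, zeta

Target epsilon = [t=150, t=186].
Intermediaries M with M overlapped-by epsilon: eta.
Via eta — items with X contains eta: beta, gamma, zeta.
Union: beta, gamma, zeta.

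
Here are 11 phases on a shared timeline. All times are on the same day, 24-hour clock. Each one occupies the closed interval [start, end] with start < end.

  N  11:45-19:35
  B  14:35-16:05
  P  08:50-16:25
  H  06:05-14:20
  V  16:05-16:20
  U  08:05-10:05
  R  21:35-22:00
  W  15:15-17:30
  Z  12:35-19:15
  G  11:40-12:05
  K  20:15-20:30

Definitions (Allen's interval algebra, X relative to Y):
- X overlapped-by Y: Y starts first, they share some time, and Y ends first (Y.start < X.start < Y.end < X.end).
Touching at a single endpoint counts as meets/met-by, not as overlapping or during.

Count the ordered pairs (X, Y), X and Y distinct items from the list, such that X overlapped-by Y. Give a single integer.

9

Checking all 110 ordered pairs for relation 'overlapped-by'; matching pairs in alphabetical order:
(N, G): N overlapped-by G ✓
(N, H): N overlapped-by H ✓
(N, P): N overlapped-by P ✓
(P, H): P overlapped-by H ✓
(P, U): P overlapped-by U ✓
(W, B): W overlapped-by B ✓
(W, P): W overlapped-by P ✓
(Z, H): Z overlapped-by H ✓
(Z, P): Z overlapped-by P ✓
Count: 9.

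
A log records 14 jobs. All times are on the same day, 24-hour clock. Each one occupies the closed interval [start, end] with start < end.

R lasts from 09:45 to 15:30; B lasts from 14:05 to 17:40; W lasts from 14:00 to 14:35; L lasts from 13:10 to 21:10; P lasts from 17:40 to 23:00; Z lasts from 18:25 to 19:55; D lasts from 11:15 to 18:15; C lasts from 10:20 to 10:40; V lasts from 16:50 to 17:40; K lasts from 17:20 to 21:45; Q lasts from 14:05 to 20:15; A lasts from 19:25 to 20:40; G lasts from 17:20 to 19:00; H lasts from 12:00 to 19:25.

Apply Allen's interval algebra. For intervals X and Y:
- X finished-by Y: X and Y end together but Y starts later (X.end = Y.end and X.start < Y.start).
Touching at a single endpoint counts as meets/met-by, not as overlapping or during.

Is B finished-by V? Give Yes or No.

B = [14:05, 17:40], V = [16:50, 17:40].
Actual relation of B to V: finished-by.
Asked whether 'finished-by' holds → Yes.

Yes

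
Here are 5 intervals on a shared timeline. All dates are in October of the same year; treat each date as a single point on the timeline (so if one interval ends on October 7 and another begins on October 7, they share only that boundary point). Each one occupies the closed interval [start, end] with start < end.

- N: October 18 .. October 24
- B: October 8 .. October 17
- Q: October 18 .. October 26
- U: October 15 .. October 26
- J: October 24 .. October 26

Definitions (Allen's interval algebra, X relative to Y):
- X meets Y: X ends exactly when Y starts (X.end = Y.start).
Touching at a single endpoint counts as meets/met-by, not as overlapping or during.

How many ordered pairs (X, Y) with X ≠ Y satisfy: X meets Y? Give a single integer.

1

Checking all 20 ordered pairs for relation 'meets'; matching pairs in alphabetical order:
(N, J): N meets J ✓
Count: 1.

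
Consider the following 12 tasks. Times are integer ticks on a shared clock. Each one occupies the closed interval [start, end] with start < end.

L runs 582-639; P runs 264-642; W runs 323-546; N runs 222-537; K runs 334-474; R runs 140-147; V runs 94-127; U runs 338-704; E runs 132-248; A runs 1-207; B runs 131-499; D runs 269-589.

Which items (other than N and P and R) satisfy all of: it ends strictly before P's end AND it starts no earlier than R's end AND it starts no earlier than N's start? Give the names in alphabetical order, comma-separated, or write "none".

Conditions: its end is strictly before P's end (X.end < 642) AND its start is no earlier than R's end (X.start >= 147) AND its start is no earlier than N's start (X.start >= 222).
A: end 207 < 642? ✓; start 1 >= 147? ✗; start 1 >= 222? ✗ → no.
B: end 499 < 642? ✓; start 131 >= 147? ✗; start 131 >= 222? ✗ → no.
D: end 589 < 642? ✓; start 269 >= 147? ✓; start 269 >= 222? ✓ → yes.
E: end 248 < 642? ✓; start 132 >= 147? ✗; start 132 >= 222? ✗ → no.
K: end 474 < 642? ✓; start 334 >= 147? ✓; start 334 >= 222? ✓ → yes.
L: end 639 < 642? ✓; start 582 >= 147? ✓; start 582 >= 222? ✓ → yes.
U: end 704 < 642? ✗; start 338 >= 147? ✓; start 338 >= 222? ✓ → no.
V: end 127 < 642? ✓; start 94 >= 147? ✗; start 94 >= 222? ✗ → no.
W: end 546 < 642? ✓; start 323 >= 147? ✓; start 323 >= 222? ✓ → yes.
Result: D, K, L, W.

D, K, L, W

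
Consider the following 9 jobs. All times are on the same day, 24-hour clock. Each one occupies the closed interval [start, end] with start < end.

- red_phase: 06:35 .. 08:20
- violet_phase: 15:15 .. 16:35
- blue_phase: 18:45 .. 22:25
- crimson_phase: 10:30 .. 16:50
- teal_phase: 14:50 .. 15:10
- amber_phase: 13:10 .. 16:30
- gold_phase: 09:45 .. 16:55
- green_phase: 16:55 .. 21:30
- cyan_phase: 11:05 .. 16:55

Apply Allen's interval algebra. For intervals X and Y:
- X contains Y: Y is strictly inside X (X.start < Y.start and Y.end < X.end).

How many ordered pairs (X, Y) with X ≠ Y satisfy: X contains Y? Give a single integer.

Checking all 72 ordered pairs for relation 'contains'; matching pairs in alphabetical order:
(amber_phase, teal_phase): amber_phase contains teal_phase ✓
(crimson_phase, amber_phase): crimson_phase contains amber_phase ✓
(crimson_phase, teal_phase): crimson_phase contains teal_phase ✓
(crimson_phase, violet_phase): crimson_phase contains violet_phase ✓
(cyan_phase, amber_phase): cyan_phase contains amber_phase ✓
(cyan_phase, teal_phase): cyan_phase contains teal_phase ✓
(cyan_phase, violet_phase): cyan_phase contains violet_phase ✓
(gold_phase, amber_phase): gold_phase contains amber_phase ✓
(gold_phase, crimson_phase): gold_phase contains crimson_phase ✓
(gold_phase, teal_phase): gold_phase contains teal_phase ✓
(gold_phase, violet_phase): gold_phase contains violet_phase ✓
Count: 11.

11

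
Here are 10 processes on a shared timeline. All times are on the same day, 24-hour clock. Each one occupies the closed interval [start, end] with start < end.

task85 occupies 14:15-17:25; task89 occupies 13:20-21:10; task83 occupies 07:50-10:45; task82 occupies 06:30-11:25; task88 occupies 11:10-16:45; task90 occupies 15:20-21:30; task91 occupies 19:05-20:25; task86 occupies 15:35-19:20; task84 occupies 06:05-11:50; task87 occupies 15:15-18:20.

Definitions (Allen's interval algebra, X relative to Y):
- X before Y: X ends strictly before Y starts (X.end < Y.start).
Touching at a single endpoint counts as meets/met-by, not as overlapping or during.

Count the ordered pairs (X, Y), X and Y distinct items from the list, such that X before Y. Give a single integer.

Checking all 90 ordered pairs for relation 'before'; matching pairs in alphabetical order:
(task82, task85): task82 before task85 ✓
(task82, task86): task82 before task86 ✓
(task82, task87): task82 before task87 ✓
(task82, task89): task82 before task89 ✓
(task82, task90): task82 before task90 ✓
(task82, task91): task82 before task91 ✓
(task83, task85): task83 before task85 ✓
(task83, task86): task83 before task86 ✓
(task83, task87): task83 before task87 ✓
(task83, task88): task83 before task88 ✓
(task83, task89): task83 before task89 ✓
(task83, task90): task83 before task90 ✓
(task83, task91): task83 before task91 ✓
(task84, task85): task84 before task85 ✓
(task84, task86): task84 before task86 ✓
(task84, task87): task84 before task87 ✓
(task84, task89): task84 before task89 ✓
(task84, task90): task84 before task90 ✓
(task84, task91): task84 before task91 ✓
(task85, task91): task85 before task91 ✓
(task87, task91): task87 before task91 ✓
(task88, task91): task88 before task91 ✓
Count: 22.

22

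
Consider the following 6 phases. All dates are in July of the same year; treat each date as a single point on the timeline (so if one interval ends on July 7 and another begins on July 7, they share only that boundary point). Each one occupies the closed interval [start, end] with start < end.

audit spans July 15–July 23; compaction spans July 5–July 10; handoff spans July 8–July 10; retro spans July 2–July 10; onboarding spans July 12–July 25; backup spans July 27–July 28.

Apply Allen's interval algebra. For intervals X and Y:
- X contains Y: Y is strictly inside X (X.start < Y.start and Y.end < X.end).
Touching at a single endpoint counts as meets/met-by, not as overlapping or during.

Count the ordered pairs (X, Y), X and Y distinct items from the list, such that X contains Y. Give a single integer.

1

Checking all 30 ordered pairs for relation 'contains'; matching pairs in alphabetical order:
(onboarding, audit): onboarding contains audit ✓
Count: 1.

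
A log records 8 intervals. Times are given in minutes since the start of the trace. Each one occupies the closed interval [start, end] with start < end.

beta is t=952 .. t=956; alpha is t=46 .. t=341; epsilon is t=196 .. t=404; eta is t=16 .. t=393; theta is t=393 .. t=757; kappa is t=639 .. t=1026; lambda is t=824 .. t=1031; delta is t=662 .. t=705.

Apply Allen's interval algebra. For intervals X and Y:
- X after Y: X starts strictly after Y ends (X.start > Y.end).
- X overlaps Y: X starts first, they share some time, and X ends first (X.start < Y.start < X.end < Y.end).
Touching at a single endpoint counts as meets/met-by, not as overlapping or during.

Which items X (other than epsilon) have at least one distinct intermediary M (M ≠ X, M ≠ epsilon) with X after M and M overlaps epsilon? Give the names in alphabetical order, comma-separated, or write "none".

beta, delta, kappa, lambda, theta

Target epsilon = [t=196, t=404].
Intermediaries M with M overlaps epsilon: alpha, eta.
Via alpha — items with X after alpha: beta, delta, kappa, lambda, theta.
Via eta — items with X after eta: beta, delta, kappa, lambda.
Union: beta, delta, kappa, lambda, theta.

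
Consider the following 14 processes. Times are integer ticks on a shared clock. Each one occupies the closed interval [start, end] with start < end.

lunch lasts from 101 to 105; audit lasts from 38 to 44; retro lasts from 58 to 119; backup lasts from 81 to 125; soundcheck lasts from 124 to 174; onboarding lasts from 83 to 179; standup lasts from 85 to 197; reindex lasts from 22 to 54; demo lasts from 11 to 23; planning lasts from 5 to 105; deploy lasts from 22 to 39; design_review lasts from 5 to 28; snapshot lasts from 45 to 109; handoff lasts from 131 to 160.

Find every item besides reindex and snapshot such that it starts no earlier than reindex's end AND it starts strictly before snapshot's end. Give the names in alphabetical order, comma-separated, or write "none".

backup, lunch, onboarding, retro, standup

Conditions: its start is no earlier than reindex's end (X.start >= 54) AND its start is strictly before snapshot's end (X.start < 109).
audit: start 38 >= 54? ✗; start 38 < 109? ✓ → no.
backup: start 81 >= 54? ✓; start 81 < 109? ✓ → yes.
demo: start 11 >= 54? ✗; start 11 < 109? ✓ → no.
deploy: start 22 >= 54? ✗; start 22 < 109? ✓ → no.
design_review: start 5 >= 54? ✗; start 5 < 109? ✓ → no.
handoff: start 131 >= 54? ✓; start 131 < 109? ✗ → no.
lunch: start 101 >= 54? ✓; start 101 < 109? ✓ → yes.
onboarding: start 83 >= 54? ✓; start 83 < 109? ✓ → yes.
planning: start 5 >= 54? ✗; start 5 < 109? ✓ → no.
retro: start 58 >= 54? ✓; start 58 < 109? ✓ → yes.
soundcheck: start 124 >= 54? ✓; start 124 < 109? ✗ → no.
standup: start 85 >= 54? ✓; start 85 < 109? ✓ → yes.
Result: backup, lunch, onboarding, retro, standup.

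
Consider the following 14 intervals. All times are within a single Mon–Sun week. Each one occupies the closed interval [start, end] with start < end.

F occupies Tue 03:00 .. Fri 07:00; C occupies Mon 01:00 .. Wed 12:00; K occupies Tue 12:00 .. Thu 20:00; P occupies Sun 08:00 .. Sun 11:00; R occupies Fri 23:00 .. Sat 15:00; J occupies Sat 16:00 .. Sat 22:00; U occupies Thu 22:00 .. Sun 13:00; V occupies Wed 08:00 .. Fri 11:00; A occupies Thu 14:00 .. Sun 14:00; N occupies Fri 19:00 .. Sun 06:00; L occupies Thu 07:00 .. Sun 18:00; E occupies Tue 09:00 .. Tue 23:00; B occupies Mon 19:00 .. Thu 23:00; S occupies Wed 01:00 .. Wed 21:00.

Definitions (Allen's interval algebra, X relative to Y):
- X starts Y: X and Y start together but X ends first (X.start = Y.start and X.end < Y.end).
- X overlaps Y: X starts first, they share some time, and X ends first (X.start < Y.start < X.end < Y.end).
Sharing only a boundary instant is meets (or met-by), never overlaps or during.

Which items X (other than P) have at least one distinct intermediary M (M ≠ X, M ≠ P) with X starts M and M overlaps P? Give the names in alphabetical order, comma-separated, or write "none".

none

Target P = [Sun 08:00, Sun 11:00].
Intermediaries M with M overlaps P: none.
Union: none.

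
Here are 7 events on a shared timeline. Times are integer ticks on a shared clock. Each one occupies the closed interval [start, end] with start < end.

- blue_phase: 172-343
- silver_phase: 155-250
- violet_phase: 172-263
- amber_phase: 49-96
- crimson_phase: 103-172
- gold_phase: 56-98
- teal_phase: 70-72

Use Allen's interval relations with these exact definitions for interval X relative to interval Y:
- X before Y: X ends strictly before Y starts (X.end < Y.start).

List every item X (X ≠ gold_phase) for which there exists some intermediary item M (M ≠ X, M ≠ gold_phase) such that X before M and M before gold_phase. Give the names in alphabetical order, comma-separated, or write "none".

none

Target gold_phase = [56, 98].
Intermediaries M with M before gold_phase: none.
Union: none.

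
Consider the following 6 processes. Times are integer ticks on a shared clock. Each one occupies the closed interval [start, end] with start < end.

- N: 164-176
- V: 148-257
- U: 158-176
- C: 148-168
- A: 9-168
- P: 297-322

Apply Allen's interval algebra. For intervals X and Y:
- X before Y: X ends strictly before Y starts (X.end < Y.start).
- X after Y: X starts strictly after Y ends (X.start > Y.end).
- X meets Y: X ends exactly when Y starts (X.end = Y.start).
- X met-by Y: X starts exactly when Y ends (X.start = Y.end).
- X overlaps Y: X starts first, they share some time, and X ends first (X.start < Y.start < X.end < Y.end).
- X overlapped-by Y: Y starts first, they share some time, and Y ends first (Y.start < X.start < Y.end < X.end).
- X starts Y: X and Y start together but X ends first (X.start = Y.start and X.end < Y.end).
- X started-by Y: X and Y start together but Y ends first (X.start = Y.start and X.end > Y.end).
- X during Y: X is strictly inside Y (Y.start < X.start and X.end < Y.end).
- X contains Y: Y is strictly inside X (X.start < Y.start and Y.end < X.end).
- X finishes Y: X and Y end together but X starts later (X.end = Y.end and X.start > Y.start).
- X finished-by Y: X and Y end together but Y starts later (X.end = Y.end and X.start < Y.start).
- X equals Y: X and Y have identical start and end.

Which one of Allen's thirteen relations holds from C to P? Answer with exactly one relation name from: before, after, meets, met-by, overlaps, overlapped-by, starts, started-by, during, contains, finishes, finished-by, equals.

before

C = [148, 168]; P = [297, 322].
Compare endpoints: C.start < P.start, C.start < P.end, C.end < P.start, C.end < P.end.
That pattern is 'before'.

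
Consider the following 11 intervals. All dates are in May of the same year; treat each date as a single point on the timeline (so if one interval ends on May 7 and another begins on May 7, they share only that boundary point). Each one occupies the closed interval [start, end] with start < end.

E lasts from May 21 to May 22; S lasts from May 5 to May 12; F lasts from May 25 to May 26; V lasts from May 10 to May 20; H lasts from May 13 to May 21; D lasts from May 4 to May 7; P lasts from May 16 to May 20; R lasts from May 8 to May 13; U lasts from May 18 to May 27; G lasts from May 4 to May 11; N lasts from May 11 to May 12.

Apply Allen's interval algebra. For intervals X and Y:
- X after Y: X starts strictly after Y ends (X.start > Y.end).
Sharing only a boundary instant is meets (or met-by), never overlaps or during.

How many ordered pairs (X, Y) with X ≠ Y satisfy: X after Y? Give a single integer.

Checking all 110 ordered pairs for relation 'after'; matching pairs in alphabetical order:
(E, D): E after D ✓
(E, G): E after G ✓
(E, N): E after N ✓
(E, P): E after P ✓
(E, R): E after R ✓
(E, S): E after S ✓
(E, V): E after V ✓
(F, D): F after D ✓
(F, E): F after E ✓
(F, G): F after G ✓
(F, H): F after H ✓
(F, N): F after N ✓
(F, P): F after P ✓
(F, R): F after R ✓
(F, S): F after S ✓
(F, V): F after V ✓
(H, D): H after D ✓
(H, G): H after G ✓
(H, N): H after N ✓
(H, S): H after S ✓
(N, D): N after D ✓
(P, D): P after D ✓
(P, G): P after G ✓
(P, N): P after N ✓
... plus 9 further pairs not listed.
Count: 33.

33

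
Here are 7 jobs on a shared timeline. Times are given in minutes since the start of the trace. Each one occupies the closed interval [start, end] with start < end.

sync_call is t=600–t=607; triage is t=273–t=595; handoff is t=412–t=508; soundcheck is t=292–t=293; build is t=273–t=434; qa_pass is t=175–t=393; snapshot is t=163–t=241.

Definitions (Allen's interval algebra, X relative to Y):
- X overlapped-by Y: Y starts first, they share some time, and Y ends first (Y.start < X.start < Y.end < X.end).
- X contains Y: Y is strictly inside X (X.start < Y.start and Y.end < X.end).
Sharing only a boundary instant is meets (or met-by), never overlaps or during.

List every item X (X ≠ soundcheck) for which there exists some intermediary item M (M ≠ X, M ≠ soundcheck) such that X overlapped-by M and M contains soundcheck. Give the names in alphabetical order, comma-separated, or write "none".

Target soundcheck = [t=292, t=293].
Intermediaries M with M contains soundcheck: build, qa_pass, triage.
Via build — items with X overlapped-by build: handoff.
Via qa_pass — items with X overlapped-by qa_pass: build, triage.
Via triage — items with X overlapped-by triage: none.
Union: build, handoff, triage.

build, handoff, triage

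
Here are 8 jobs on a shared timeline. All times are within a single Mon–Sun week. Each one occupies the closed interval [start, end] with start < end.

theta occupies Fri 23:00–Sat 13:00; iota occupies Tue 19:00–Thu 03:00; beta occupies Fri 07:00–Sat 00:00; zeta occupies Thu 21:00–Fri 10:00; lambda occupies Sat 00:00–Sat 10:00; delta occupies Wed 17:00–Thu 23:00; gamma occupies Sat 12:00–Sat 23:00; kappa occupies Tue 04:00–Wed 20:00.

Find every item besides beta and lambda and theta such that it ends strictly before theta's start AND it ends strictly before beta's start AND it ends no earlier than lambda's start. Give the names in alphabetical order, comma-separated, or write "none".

Conditions: its end is strictly before theta's start (X.end < Fri 23:00) AND its end is strictly before beta's start (X.end < Fri 07:00) AND its end is no earlier than lambda's start (X.end >= Sat 00:00).
delta: end Thu 23:00 < Fri 23:00? ✓; end Thu 23:00 < Fri 07:00? ✓; end Thu 23:00 >= Sat 00:00? ✗ → no.
gamma: end Sat 23:00 < Fri 23:00? ✗; end Sat 23:00 < Fri 07:00? ✗; end Sat 23:00 >= Sat 00:00? ✓ → no.
iota: end Thu 03:00 < Fri 23:00? ✓; end Thu 03:00 < Fri 07:00? ✓; end Thu 03:00 >= Sat 00:00? ✗ → no.
kappa: end Wed 20:00 < Fri 23:00? ✓; end Wed 20:00 < Fri 07:00? ✓; end Wed 20:00 >= Sat 00:00? ✗ → no.
zeta: end Fri 10:00 < Fri 23:00? ✓; end Fri 10:00 < Fri 07:00? ✗; end Fri 10:00 >= Sat 00:00? ✗ → no.
Result: none.

none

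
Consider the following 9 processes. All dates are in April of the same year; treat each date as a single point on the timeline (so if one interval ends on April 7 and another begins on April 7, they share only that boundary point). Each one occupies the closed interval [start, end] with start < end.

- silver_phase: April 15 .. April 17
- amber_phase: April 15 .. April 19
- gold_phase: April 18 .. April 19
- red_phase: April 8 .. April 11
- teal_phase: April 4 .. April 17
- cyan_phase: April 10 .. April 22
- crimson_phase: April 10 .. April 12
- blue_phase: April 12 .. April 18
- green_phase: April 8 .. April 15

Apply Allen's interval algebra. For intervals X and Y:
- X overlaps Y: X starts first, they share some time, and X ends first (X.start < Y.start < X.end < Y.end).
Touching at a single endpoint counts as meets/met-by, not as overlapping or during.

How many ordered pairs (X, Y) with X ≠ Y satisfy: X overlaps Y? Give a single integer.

Checking all 72 ordered pairs for relation 'overlaps'; matching pairs in alphabetical order:
(blue_phase, amber_phase): blue_phase overlaps amber_phase ✓
(green_phase, blue_phase): green_phase overlaps blue_phase ✓
(green_phase, cyan_phase): green_phase overlaps cyan_phase ✓
(red_phase, crimson_phase): red_phase overlaps crimson_phase ✓
(red_phase, cyan_phase): red_phase overlaps cyan_phase ✓
(teal_phase, amber_phase): teal_phase overlaps amber_phase ✓
(teal_phase, blue_phase): teal_phase overlaps blue_phase ✓
(teal_phase, cyan_phase): teal_phase overlaps cyan_phase ✓
Count: 8.

8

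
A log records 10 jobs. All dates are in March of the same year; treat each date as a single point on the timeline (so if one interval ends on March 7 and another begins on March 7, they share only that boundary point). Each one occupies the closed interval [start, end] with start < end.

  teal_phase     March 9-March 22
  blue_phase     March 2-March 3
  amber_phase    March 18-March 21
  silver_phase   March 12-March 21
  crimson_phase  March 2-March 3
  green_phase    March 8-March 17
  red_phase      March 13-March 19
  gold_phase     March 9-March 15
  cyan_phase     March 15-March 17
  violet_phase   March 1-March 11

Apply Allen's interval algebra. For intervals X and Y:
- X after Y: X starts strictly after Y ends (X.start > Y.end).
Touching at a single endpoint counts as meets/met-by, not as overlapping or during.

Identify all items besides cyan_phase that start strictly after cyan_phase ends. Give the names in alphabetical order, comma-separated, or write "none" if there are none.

Target cyan_phase = [March 15, March 17].
amber_phase [March 18, March 21] → after → yes.
blue_phase [March 2, March 3] → before → no.
crimson_phase [March 2, March 3] → before → no.
gold_phase [March 9, March 15] → meets → no.
green_phase [March 8, March 17] → finished-by → no.
red_phase [March 13, March 19] → contains → no.
silver_phase [March 12, March 21] → contains → no.
teal_phase [March 9, March 22] → contains → no.
violet_phase [March 1, March 11] → before → no.
Result: amber_phase.

amber_phase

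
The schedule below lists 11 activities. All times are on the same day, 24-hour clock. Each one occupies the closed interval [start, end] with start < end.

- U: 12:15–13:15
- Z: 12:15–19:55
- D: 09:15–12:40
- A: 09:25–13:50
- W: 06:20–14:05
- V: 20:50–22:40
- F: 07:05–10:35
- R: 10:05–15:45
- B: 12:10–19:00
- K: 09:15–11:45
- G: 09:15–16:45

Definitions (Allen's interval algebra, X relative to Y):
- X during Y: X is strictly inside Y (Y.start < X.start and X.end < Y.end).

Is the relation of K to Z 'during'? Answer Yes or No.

K = [09:15, 11:45], Z = [12:15, 19:55].
Actual relation of K to Z: before.
Asked whether 'during' holds → No.

No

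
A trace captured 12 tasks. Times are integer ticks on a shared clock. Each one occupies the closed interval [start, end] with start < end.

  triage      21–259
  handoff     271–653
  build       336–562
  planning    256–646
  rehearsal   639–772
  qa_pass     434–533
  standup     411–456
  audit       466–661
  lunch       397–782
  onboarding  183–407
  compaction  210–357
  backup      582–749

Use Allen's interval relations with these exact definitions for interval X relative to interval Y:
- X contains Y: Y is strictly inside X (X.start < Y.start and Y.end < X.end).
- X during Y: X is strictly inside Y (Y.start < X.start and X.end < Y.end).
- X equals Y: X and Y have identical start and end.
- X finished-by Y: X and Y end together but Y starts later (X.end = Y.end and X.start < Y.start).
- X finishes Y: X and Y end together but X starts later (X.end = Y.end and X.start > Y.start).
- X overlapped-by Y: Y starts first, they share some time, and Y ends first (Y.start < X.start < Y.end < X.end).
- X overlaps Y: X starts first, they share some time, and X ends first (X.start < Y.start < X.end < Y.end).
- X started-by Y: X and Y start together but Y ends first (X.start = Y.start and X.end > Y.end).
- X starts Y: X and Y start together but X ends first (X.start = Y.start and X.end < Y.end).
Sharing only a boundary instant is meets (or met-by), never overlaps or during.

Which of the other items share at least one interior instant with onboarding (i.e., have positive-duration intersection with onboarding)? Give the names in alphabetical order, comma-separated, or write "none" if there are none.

Target onboarding = [183, 407].
audit [466, 661] → after → no.
backup [582, 749] → after → no.
build [336, 562] → overlapped-by → yes.
compaction [210, 357] → during → yes.
handoff [271, 653] → overlapped-by → yes.
lunch [397, 782] → overlapped-by → yes.
planning [256, 646] → overlapped-by → yes.
qa_pass [434, 533] → after → no.
rehearsal [639, 772] → after → no.
standup [411, 456] → after → no.
triage [21, 259] → overlaps → yes.
Result: build, compaction, handoff, lunch, planning, triage.

build, compaction, handoff, lunch, planning, triage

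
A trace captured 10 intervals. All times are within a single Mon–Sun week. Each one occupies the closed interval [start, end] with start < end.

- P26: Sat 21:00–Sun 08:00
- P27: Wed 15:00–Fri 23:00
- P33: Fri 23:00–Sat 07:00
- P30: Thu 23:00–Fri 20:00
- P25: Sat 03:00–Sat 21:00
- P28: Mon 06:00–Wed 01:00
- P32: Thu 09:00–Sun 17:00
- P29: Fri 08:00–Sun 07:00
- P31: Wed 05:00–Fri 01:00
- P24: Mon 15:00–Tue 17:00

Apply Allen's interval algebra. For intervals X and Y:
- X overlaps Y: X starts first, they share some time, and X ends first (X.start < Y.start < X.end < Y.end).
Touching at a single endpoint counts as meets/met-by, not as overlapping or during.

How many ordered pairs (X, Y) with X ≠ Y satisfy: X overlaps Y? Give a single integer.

8

Checking all 90 ordered pairs for relation 'overlaps'; matching pairs in alphabetical order:
(P27, P29): P27 overlaps P29 ✓
(P27, P32): P27 overlaps P32 ✓
(P29, P26): P29 overlaps P26 ✓
(P30, P29): P30 overlaps P29 ✓
(P31, P27): P31 overlaps P27 ✓
(P31, P30): P31 overlaps P30 ✓
(P31, P32): P31 overlaps P32 ✓
(P33, P25): P33 overlaps P25 ✓
Count: 8.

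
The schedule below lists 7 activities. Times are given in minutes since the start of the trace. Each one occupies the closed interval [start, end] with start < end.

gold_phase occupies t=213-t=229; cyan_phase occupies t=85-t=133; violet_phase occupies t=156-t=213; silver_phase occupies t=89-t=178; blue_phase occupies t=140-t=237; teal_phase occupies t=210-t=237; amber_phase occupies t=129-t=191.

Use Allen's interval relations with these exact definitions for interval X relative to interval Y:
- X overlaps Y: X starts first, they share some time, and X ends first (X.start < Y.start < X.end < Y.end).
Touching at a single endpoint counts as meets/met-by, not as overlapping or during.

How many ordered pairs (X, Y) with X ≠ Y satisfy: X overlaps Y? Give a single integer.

8

Checking all 42 ordered pairs for relation 'overlaps'; matching pairs in alphabetical order:
(amber_phase, blue_phase): amber_phase overlaps blue_phase ✓
(amber_phase, violet_phase): amber_phase overlaps violet_phase ✓
(cyan_phase, amber_phase): cyan_phase overlaps amber_phase ✓
(cyan_phase, silver_phase): cyan_phase overlaps silver_phase ✓
(silver_phase, amber_phase): silver_phase overlaps amber_phase ✓
(silver_phase, blue_phase): silver_phase overlaps blue_phase ✓
(silver_phase, violet_phase): silver_phase overlaps violet_phase ✓
(violet_phase, teal_phase): violet_phase overlaps teal_phase ✓
Count: 8.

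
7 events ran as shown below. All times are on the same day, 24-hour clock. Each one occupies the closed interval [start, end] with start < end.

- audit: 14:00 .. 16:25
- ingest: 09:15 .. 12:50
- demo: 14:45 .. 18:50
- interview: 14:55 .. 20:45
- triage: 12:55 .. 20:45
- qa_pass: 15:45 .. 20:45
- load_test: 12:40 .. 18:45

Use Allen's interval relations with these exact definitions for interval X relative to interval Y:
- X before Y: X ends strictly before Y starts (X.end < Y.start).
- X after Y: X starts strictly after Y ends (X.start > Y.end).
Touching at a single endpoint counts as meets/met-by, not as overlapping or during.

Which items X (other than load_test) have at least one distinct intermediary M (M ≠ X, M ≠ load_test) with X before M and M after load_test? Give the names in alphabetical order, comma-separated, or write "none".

none

Target load_test = [12:40, 18:45].
Intermediaries M with M after load_test: none.
Union: none.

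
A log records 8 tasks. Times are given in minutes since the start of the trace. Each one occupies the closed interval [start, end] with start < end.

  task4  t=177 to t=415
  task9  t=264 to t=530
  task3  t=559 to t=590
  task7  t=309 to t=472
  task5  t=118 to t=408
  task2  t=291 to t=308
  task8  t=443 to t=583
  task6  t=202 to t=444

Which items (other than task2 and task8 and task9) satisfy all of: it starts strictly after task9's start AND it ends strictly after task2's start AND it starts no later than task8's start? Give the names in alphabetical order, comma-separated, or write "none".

task7

Conditions: its start is strictly after task9's start (X.start > t=264) AND its end is strictly after task2's start (X.end > t=291) AND its start is no later than task8's start (X.start <= t=443).
task3: start t=559 > t=264? ✓; end t=590 > t=291? ✓; start t=559 <= t=443? ✗ → no.
task4: start t=177 > t=264? ✗; end t=415 > t=291? ✓; start t=177 <= t=443? ✓ → no.
task5: start t=118 > t=264? ✗; end t=408 > t=291? ✓; start t=118 <= t=443? ✓ → no.
task6: start t=202 > t=264? ✗; end t=444 > t=291? ✓; start t=202 <= t=443? ✓ → no.
task7: start t=309 > t=264? ✓; end t=472 > t=291? ✓; start t=309 <= t=443? ✓ → yes.
Result: task7.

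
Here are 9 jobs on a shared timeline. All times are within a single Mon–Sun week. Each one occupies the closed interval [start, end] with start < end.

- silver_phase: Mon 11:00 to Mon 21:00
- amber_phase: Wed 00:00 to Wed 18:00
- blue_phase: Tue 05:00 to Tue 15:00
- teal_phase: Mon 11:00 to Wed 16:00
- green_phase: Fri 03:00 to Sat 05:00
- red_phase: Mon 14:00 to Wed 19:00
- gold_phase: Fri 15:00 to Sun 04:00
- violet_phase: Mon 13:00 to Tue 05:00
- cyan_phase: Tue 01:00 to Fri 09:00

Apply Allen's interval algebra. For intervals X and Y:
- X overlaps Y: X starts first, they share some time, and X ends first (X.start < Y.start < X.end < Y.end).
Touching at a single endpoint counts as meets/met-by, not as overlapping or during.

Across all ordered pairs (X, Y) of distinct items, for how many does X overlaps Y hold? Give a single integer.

10

Checking all 72 ordered pairs for relation 'overlaps'; matching pairs in alphabetical order:
(cyan_phase, green_phase): cyan_phase overlaps green_phase ✓
(green_phase, gold_phase): green_phase overlaps gold_phase ✓
(red_phase, cyan_phase): red_phase overlaps cyan_phase ✓
(silver_phase, red_phase): silver_phase overlaps red_phase ✓
(silver_phase, violet_phase): silver_phase overlaps violet_phase ✓
(teal_phase, amber_phase): teal_phase overlaps amber_phase ✓
(teal_phase, cyan_phase): teal_phase overlaps cyan_phase ✓
(teal_phase, red_phase): teal_phase overlaps red_phase ✓
(violet_phase, cyan_phase): violet_phase overlaps cyan_phase ✓
(violet_phase, red_phase): violet_phase overlaps red_phase ✓
Count: 10.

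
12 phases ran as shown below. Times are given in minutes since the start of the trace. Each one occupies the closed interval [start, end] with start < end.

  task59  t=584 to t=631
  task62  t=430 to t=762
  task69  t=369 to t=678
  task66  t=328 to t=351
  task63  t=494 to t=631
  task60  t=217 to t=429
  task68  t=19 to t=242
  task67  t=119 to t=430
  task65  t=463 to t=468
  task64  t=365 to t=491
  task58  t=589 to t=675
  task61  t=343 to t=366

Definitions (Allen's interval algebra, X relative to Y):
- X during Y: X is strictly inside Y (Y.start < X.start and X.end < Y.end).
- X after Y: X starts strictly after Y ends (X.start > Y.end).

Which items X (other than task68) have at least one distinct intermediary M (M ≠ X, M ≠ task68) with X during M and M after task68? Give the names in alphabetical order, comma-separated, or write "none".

task58, task59, task63, task65

Target task68 = [t=19, t=242].
Intermediaries M with M after task68: task58, task59, task61, task62, task63, task64, task65, task66, task69.
Via task58 — items with X during task58: none.
Via task59 — items with X during task59: none.
Via task61 — items with X during task61: none.
Via task62 — items with X during task62: task58, task59, task63, task65.
Via task63 — items with X during task63: none.
Via task64 — items with X during task64: task65.
Via task65 — items with X during task65: none.
Via task66 — items with X during task66: none.
Via task69 — items with X during task69: task58, task59, task63, task65.
Union: task58, task59, task63, task65.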